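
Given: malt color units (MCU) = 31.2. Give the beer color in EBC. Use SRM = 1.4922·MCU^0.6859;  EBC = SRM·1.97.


SRM = 1.4922·31.2^0.6859 = 15.8004
EBC = 15.8004·1.97

31.1268 EBC


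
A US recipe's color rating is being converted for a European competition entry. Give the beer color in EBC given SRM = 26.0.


EBC = SRM · 1.97
EBC = 26.0 · 1.97

51.2200 EBC


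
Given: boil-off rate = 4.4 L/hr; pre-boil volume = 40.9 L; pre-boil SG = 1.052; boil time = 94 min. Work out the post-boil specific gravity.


V_post = V_pre − rate·(t/60);  SG_post = 1 + (SG_pre−1)·V_pre/V_post
V_post = 40.9 − 4.4·(94/60) = 34.0067
SG_post = 1 + (1.052 − 1)·40.9/34.0067

1.0625


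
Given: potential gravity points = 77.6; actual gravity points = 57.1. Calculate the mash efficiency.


efficiency = actual / potential × 100
efficiency = 57.1 / 77.6 × 100

73.5825 %


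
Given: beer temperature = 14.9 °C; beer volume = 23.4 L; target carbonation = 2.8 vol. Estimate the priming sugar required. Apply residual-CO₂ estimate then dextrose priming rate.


residual = 14.695·(0.01821 + 0.09011·e^(−0.04·T));  sugar = (target − residual)·4.0·V
residual = 14.695·(0.01821 + 0.09011·e^(−0.04·14.9)) = 0.9972
sugar = (2.8 − 0.9972)·4.0·23.4

168.7396 g


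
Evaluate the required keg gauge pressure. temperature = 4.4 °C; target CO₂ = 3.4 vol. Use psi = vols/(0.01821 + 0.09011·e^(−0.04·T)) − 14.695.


psi = 3.4/(0.01821 + 0.09011·e^(−0.04·4.4)) − 14.695

21.5609 psi


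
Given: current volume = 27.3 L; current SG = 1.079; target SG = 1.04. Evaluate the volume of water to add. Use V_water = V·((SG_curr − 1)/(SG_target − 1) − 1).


V_water = 27.3·((1.079 − 1)/(1.04 − 1) − 1)

26.6175 L


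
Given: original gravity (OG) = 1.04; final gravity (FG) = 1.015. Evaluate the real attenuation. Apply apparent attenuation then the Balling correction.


AA = (OG−FG)/(OG−1)·100;  RA = AA·0.8192
AA = (1.04 − 1.015)/(1.04 − 1)·100 = 62.5000
RA = 62.5000·0.8192

51.2000 %


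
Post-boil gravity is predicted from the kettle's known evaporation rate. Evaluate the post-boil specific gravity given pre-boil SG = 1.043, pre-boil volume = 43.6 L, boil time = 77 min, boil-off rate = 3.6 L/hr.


V_post = V_pre − rate·(t/60);  SG_post = 1 + (SG_pre−1)·V_pre/V_post
V_post = 43.6 − 3.6·(77/60) = 38.9800
SG_post = 1 + (1.043 − 1)·43.6/38.9800

1.0481


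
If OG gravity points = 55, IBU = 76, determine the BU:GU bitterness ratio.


BU:GU = IBU / OG_points
BU:GU = 76 / 55

1.3818


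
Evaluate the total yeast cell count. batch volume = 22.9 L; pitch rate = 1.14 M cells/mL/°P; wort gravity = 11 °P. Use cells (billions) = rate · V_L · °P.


cells = 1.14 · 22.9 · 11

287.1660 billion cells


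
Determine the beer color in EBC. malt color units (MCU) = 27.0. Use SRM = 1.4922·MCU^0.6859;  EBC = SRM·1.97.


SRM = 1.4922·27.0^0.6859 = 14.3087
EBC = 14.3087·1.97

28.1881 EBC


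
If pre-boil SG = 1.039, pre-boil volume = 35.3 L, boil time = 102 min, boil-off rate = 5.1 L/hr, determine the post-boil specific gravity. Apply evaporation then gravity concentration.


V_post = V_pre − rate·(t/60);  SG_post = 1 + (SG_pre−1)·V_pre/V_post
V_post = 35.3 − 5.1·(102/60) = 26.6300
SG_post = 1 + (1.039 − 1)·35.3/26.6300

1.0517


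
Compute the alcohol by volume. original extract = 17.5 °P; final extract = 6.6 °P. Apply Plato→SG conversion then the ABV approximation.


SG = 259/(259 − P);  ABV = (OG − FG)·131.25
OG = 259/(259 − 17.5) = 1.0725
FG = 259/(259 − 6.6) = 1.0261
ABV = (1.0725 − 1.0261)·131.25

6.0788 % ABV


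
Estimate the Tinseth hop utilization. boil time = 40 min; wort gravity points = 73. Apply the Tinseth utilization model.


U = 1.65·0.000125^(GP/1000) · (1 − e^(−0.04·t))/4.15
bigness = 1.65·0.000125^(73/1000) = 0.8562
boil_factor = (1 − e^(−0.04·40))/4.15 = 0.1923
U = 0.8562 · 0.1923

0.1647


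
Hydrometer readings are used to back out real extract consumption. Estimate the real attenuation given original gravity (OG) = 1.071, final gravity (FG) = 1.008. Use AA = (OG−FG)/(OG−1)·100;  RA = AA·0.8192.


AA = (1.071 − 1.008)/(1.071 − 1)·100 = 88.7324
RA = 88.7324·0.8192

72.6896 %


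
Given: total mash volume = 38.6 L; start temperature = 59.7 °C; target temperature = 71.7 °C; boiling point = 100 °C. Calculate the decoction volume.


V_dec = V_total·(T_target − T_start)/(T_boil − T_start)
V_dec = 38.6·(71.7 − 59.7)/(100 − 59.7)

11.4938 L


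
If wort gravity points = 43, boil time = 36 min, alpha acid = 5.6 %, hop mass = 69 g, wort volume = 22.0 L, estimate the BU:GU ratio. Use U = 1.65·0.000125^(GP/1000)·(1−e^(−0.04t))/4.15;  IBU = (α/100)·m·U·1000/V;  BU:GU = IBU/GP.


U = 1.65·0.000125^(43/1000)·(1−e^(−0.04·36))/4.15 = 0.2061
IBU = (5.6/100)·69·0.2061·1000/22.0 = 36.2062
BU:GU = 36.2062/43

0.8420


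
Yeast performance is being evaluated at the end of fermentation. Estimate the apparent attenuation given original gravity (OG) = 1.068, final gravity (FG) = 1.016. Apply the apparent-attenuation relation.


AA = (OG − FG)/(OG − 1) · 100
AA = (1.068 − 1.016)/(1.068 − 1) · 100

76.4706 %


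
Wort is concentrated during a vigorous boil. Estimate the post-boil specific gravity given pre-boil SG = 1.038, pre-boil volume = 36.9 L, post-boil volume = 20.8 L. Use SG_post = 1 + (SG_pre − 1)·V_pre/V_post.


pts_pre = (1.038 − 1)·1000 = 38.0000
pts_post = 38.0000·36.9/20.8 = 67.4135
SG_post = 1 + 67.4135/1000

1.0674


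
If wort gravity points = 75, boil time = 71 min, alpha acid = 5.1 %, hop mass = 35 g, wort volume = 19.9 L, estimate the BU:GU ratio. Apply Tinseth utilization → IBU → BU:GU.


U = 1.65·0.000125^(GP/1000)·(1−e^(−0.04t))/4.15;  IBU = (α/100)·m·U·1000/V;  BU:GU = IBU/GP
U = 1.65·0.000125^(75/1000)·(1−e^(−0.04·71))/4.15 = 0.1908
IBU = (5.1/100)·35·0.1908·1000/19.9 = 17.1137
BU:GU = 17.1137/75

0.2282


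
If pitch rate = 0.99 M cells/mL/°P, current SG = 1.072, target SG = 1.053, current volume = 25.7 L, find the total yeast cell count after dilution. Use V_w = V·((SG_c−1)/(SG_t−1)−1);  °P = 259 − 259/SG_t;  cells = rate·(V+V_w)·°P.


V_w = 25.7·((1.072−1)/(1.053−1)−1) = 9.2132
V_final = 25.7 + 9.2132 = 34.9132
°P = 259 − 259/1.053 = 13.0361
cells = 0.99·34.9132·13.0361

450.5803 billion cells


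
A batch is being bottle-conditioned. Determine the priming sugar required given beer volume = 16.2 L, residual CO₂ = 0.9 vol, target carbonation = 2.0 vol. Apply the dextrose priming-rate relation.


sugar = (target − residual)·4.0·V
sugar = (2.0 − 0.9)·4.0·16.2

71.2800 g


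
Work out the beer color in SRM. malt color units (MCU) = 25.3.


SRM = 1.4922 · MCU^0.6859
SRM = 1.4922 · 25.3^0.6859

13.6845 SRM


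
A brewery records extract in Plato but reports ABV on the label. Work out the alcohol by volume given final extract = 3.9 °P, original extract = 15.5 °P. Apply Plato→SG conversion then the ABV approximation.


SG = 259/(259 − P);  ABV = (OG − FG)·131.25
OG = 259/(259 − 15.5) = 1.0637
FG = 259/(259 − 3.9) = 1.0153
ABV = (1.0637 − 1.0153)·131.25

6.3482 % ABV


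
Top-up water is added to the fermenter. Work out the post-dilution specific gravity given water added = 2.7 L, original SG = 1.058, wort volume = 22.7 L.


SG_new = 1 + (SG_old − 1)·V_old/(V_old + V_water)
pts = (1.058 − 1)·1000·22.7/(22.7 + 2.7) = 51.8346
SG_new = 1 + 51.8346/1000

1.0518


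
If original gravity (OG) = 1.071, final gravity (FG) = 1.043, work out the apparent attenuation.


AA = (OG − FG)/(OG − 1) · 100
AA = (1.071 − 1.043)/(1.071 − 1) · 100

39.4366 %


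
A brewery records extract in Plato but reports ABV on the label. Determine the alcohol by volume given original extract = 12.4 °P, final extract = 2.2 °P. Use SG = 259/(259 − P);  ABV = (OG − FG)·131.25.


OG = 259/(259 − 12.4) = 1.0503
FG = 259/(259 − 2.2) = 1.0086
ABV = (1.0503 − 1.0086)·131.25

5.4753 % ABV


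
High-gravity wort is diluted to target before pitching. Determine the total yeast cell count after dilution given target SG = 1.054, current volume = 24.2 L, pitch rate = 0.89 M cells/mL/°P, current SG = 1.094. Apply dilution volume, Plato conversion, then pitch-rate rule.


V_w = V·((SG_c−1)/(SG_t−1)−1);  °P = 259 − 259/SG_t;  cells = rate·(V+V_w)·°P
V_w = 24.2·((1.094−1)/(1.054−1)−1) = 17.9259
V_final = 24.2 + 17.9259 = 42.1259
°P = 259 − 259/1.054 = 13.2694
cells = 0.89·42.1259·13.2694

497.4992 billion cells


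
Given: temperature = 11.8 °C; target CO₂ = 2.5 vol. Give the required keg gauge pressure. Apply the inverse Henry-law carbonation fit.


psi = vols/(0.01821 + 0.09011·e^(−0.04·T)) − 14.695
psi = 2.5/(0.01821 + 0.09011·e^(−0.04·11.8)) − 14.695

18.8997 psi


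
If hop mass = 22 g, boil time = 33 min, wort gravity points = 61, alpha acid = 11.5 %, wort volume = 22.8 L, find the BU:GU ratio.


U = 1.65·0.000125^(GP/1000)·(1−e^(−0.04t))/4.15;  IBU = (α/100)·m·U·1000/V;  BU:GU = IBU/GP
U = 1.65·0.000125^(61/1000)·(1−e^(−0.04·33))/4.15 = 0.1684
IBU = (11.5/100)·22·0.1684·1000/22.8 = 18.6877
BU:GU = 18.6877/61

0.3064


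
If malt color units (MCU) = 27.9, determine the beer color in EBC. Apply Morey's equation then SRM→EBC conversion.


SRM = 1.4922·MCU^0.6859;  EBC = SRM·1.97
SRM = 1.4922·27.9^0.6859 = 14.6341
EBC = 14.6341·1.97

28.8292 EBC


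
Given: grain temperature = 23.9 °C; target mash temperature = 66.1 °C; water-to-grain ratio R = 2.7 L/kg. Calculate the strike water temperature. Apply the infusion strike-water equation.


T_strike = (0.41/R)·(T_mash − T_grain) + T_mash
T_strike = (0.41/2.7)·(66.1 − 23.9) + 66.1

72.5081 °C


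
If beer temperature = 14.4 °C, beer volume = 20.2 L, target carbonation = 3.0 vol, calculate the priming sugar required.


residual = 14.695·(0.01821 + 0.09011·e^(−0.04·T));  sugar = (target − residual)·4.0·V
residual = 14.695·(0.01821 + 0.09011·e^(−0.04·14.4)) = 1.0120
sugar = (3.0 − 1.0120)·4.0·20.2

160.6331 g


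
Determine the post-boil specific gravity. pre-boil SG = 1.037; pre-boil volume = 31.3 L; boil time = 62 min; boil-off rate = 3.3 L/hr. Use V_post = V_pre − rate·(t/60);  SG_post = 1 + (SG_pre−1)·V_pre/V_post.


V_post = 31.3 − 3.3·(62/60) = 27.8900
SG_post = 1 + (1.037 − 1)·31.3/27.8900

1.0415


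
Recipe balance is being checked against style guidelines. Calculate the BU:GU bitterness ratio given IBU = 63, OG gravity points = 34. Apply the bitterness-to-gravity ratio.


BU:GU = IBU / OG_points
BU:GU = 63 / 34

1.8529


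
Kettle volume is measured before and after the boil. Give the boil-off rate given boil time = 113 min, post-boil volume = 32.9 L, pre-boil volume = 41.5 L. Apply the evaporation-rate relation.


rate = (V_pre − V_post) / (t_min/60)
rate = (41.5 − 32.9) / (113/60)

4.5664 L/hr


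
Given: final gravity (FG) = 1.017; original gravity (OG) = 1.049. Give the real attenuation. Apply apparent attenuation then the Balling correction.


AA = (OG−FG)/(OG−1)·100;  RA = AA·0.8192
AA = (1.049 − 1.017)/(1.049 − 1)·100 = 65.3061
RA = 65.3061·0.8192

53.4988 %


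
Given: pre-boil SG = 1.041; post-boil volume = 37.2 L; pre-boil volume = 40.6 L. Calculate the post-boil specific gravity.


SG_post = 1 + (SG_pre − 1)·V_pre/V_post
pts_pre = (1.041 − 1)·1000 = 41.0000
pts_post = 41.0000·40.6/37.2 = 44.7473
SG_post = 1 + 44.7473/1000

1.0447


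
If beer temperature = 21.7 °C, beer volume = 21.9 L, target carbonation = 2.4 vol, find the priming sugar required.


residual = 14.695·(0.01821 + 0.09011·e^(−0.04·T));  sugar = (target − residual)·4.0·V
residual = 14.695·(0.01821 + 0.09011·e^(−0.04·21.7)) = 0.8235
sugar = (2.4 − 0.8235)·4.0·21.9

138.1042 g


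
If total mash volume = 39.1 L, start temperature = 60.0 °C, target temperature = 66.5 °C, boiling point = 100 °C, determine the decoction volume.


V_dec = V_total·(T_target − T_start)/(T_boil − T_start)
V_dec = 39.1·(66.5 − 60.0)/(100 − 60.0)

6.3537 L


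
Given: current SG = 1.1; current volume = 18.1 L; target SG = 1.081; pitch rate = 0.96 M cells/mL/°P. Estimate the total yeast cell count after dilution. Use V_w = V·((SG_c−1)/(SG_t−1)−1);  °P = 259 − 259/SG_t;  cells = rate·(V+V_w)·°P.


V_w = 18.1·((1.1−1)/(1.081−1)−1) = 4.2457
V_final = 18.1 + 4.2457 = 22.3457
°P = 259 − 259/1.081 = 19.4070
cells = 0.96·22.3457·19.4070

416.3167 billion cells


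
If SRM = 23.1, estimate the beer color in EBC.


EBC = SRM · 1.97
EBC = 23.1 · 1.97

45.5070 EBC


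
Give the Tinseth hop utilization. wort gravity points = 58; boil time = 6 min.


U = 1.65·0.000125^(GP/1000) · (1 − e^(−0.04·t))/4.15
bigness = 1.65·0.000125^(58/1000) = 0.9797
boil_factor = (1 − e^(−0.04·6))/4.15 = 0.0514
U = 0.9797 · 0.0514

0.0504


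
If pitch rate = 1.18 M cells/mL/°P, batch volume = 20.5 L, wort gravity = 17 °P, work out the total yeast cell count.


cells (billions) = rate · V_L · °P
cells = 1.18 · 20.5 · 17

411.2300 billion cells


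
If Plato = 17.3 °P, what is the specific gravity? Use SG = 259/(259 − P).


SG = 259/(259 − 17.3)

1.0716


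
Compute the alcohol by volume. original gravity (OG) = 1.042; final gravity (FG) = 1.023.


ABV = (OG − FG) · 131.25
ABV = (1.042 − 1.023) · 131.25

2.4938 % ABV


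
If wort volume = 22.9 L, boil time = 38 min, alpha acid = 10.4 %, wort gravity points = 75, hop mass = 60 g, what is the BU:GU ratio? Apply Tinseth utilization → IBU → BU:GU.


U = 1.65·0.000125^(GP/1000)·(1−e^(−0.04t))/4.15;  IBU = (α/100)·m·U·1000/V;  BU:GU = IBU/GP
U = 1.65·0.000125^(75/1000)·(1−e^(−0.04·38))/4.15 = 0.1583
IBU = (10.4/100)·60·0.1583·1000/22.9 = 43.1384
BU:GU = 43.1384/75

0.5752


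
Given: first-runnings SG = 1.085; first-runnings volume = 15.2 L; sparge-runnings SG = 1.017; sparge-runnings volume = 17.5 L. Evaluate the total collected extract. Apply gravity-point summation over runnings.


total = Σ (SG_i − 1)·1000·V_i
first = (1.085 − 1)·1000·15.2 = 1292.0000
sparge = (1.017 − 1)·1000·17.5 = 297.5000
total = 1292.0000 + 297.5000

1589.5000 gravity·L


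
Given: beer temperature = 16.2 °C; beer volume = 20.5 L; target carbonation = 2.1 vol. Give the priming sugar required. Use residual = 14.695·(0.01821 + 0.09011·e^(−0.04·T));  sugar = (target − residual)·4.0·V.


residual = 14.695·(0.01821 + 0.09011·e^(−0.04·16.2)) = 0.9603
sugar = (2.1 − 0.9603)·4.0·20.5

93.4591 g


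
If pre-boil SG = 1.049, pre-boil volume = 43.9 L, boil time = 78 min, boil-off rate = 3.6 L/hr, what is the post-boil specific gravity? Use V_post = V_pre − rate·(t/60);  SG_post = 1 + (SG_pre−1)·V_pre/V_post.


V_post = 43.9 − 3.6·(78/60) = 39.2200
SG_post = 1 + (1.049 − 1)·43.9/39.2200

1.0548


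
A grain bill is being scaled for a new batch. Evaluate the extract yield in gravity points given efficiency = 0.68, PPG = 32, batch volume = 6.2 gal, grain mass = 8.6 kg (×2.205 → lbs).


points = lbs × PPG × eff / vol
lbs = 8.6 × 2.205 = 18.9630
points = 18.9630 × 32 × 0.68 / 6.2

66.5540 points


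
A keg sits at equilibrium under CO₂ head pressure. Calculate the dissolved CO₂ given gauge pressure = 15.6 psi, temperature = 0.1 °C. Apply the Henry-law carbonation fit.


vols = (P + 14.695)·(0.01821 + 0.09011·e^(−0.04·T))
vols = (15.6 + 14.695)·(0.01821 + 0.09011·e^(−0.04·0.1))

3.2707 volumes


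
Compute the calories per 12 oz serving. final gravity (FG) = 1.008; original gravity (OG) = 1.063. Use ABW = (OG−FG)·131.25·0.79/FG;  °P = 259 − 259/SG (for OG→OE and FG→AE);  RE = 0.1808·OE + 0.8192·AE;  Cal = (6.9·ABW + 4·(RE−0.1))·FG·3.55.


ABW = (1.063 − 1.008)·131.25·0.79/1.008 = 5.6576
OE = 259 − 259/1.063 = 15.3500 °P
AE = 259 − 259/1.008 = 2.0556 °P
RE = 0.1808·15.3500 + 0.8192·2.0556 = 4.4592 °P
Cal = (6.9·5.6576 + 4·(4.4592−0.1))·1.008·3.55

202.0860 kcal


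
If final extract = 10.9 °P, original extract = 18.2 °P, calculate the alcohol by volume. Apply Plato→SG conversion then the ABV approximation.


SG = 259/(259 − P);  ABV = (OG − FG)·131.25
OG = 259/(259 − 18.2) = 1.0756
FG = 259/(259 − 10.9) = 1.0439
ABV = (1.0756 − 1.0439)·131.25

4.1537 % ABV


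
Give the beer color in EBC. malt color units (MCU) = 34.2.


SRM = 1.4922·MCU^0.6859;  EBC = SRM·1.97
SRM = 1.4922·34.2^0.6859 = 16.8273
EBC = 16.8273·1.97

33.1499 EBC


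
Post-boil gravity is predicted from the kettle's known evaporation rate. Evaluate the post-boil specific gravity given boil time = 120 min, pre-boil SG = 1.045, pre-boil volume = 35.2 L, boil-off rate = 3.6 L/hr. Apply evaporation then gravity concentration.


V_post = V_pre − rate·(t/60);  SG_post = 1 + (SG_pre−1)·V_pre/V_post
V_post = 35.2 − 3.6·(120/60) = 28.0000
SG_post = 1 + (1.045 − 1)·35.2/28.0000

1.0566


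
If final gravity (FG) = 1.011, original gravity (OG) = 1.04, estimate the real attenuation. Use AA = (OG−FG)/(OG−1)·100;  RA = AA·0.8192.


AA = (1.04 − 1.011)/(1.04 − 1)·100 = 72.5000
RA = 72.5000·0.8192

59.3920 %


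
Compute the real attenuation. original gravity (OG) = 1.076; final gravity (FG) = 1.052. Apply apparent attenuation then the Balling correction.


AA = (OG−FG)/(OG−1)·100;  RA = AA·0.8192
AA = (1.076 − 1.052)/(1.076 − 1)·100 = 31.5789
RA = 31.5789·0.8192

25.8695 %


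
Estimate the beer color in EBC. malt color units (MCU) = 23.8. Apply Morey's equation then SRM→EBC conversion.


SRM = 1.4922·MCU^0.6859;  EBC = SRM·1.97
SRM = 1.4922·23.8^0.6859 = 13.1226
EBC = 13.1226·1.97

25.8516 EBC


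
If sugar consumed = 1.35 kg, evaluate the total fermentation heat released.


Q = m_sugar · 590 kJ/kg
Q = 1.35 · 590

796.5000 kJ


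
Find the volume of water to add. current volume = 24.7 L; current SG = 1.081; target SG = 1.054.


V_water = V·((SG_curr − 1)/(SG_target − 1) − 1)
V_water = 24.7·((1.081 − 1)/(1.054 − 1) − 1)

12.3500 L


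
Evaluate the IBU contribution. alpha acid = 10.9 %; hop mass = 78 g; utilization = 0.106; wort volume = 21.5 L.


IBU = (α/100)·mass·U·1000 / V
IBU = (10.9/100)·78·0.106·1000 / 21.5

41.9168 IBU


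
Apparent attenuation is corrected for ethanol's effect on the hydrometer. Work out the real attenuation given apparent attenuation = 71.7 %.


RA = AA · 0.8192
RA = 71.7 · 0.8192

58.7366 %


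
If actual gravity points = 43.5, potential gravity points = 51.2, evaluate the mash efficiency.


efficiency = actual / potential × 100
efficiency = 43.5 / 51.2 × 100

84.9609 %


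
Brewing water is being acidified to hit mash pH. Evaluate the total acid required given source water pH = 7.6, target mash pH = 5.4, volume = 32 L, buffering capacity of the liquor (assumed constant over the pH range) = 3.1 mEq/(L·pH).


acid = buffering capacity · (pH_source − pH_target) · V
acid = 3.1 · (7.6 − 5.4) · 32

218.2400 mEq


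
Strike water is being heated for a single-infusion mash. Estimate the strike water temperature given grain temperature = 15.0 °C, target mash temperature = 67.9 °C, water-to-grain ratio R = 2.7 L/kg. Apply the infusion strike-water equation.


T_strike = (0.41/R)·(T_mash − T_grain) + T_mash
T_strike = (0.41/2.7)·(67.9 − 15.0) + 67.9

75.9330 °C


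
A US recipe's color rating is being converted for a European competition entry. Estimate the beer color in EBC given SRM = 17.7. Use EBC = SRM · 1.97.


EBC = 17.7 · 1.97

34.8690 EBC


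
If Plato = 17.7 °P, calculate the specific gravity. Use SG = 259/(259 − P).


SG = 259/(259 − 17.7)

1.0734


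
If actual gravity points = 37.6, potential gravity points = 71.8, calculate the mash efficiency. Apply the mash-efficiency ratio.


efficiency = actual / potential × 100
efficiency = 37.6 / 71.8 × 100

52.3677 %


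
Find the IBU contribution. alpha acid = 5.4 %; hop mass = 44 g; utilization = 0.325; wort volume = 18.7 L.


IBU = (α/100)·mass·U·1000 / V
IBU = (5.4/100)·44·0.325·1000 / 18.7

41.2941 IBU


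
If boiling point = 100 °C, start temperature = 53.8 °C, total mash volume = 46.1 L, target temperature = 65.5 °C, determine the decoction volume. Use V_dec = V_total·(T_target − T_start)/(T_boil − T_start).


V_dec = 46.1·(65.5 − 53.8)/(100 − 53.8)

11.6747 L


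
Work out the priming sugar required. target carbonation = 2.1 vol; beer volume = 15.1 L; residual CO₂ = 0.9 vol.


sugar = (target − residual)·4.0·V
sugar = (2.1 − 0.9)·4.0·15.1

72.4800 g


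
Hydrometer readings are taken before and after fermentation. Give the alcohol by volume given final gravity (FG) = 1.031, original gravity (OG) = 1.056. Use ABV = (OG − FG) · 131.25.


ABV = (1.056 − 1.031) · 131.25

3.2813 % ABV


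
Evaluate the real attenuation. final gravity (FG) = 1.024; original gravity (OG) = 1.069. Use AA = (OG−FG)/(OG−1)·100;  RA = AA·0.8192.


AA = (1.069 − 1.024)/(1.069 − 1)·100 = 65.2174
RA = 65.2174·0.8192

53.4261 %


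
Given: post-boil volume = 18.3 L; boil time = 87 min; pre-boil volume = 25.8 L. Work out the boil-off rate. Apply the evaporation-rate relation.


rate = (V_pre − V_post) / (t_min/60)
rate = (25.8 − 18.3) / (87/60)

5.1724 L/hr


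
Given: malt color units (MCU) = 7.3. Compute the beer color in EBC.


SRM = 1.4922·MCU^0.6859;  EBC = SRM·1.97
SRM = 1.4922·7.3^0.6859 = 5.8342
EBC = 5.8342·1.97

11.4933 EBC


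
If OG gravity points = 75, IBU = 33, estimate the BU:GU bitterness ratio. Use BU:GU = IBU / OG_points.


BU:GU = 33 / 75

0.4400


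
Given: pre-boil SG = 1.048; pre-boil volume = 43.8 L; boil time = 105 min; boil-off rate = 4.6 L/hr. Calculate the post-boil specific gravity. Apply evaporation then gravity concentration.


V_post = V_pre − rate·(t/60);  SG_post = 1 + (SG_pre−1)·V_pre/V_post
V_post = 43.8 − 4.6·(105/60) = 35.7500
SG_post = 1 + (1.048 − 1)·43.8/35.7500

1.0588


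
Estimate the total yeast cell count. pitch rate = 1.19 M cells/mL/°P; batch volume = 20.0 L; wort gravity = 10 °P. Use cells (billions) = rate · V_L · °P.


cells = 1.19 · 20.0 · 10

238.0000 billion cells


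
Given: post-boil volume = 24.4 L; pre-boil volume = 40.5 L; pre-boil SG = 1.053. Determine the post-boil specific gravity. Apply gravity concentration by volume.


SG_post = 1 + (SG_pre − 1)·V_pre/V_post
pts_pre = (1.053 − 1)·1000 = 53.0000
pts_post = 53.0000·40.5/24.4 = 87.9713
SG_post = 1 + 87.9713/1000

1.0880


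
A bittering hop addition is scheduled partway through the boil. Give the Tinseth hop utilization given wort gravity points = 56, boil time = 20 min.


U = 1.65·0.000125^(GP/1000) · (1 − e^(−0.04·t))/4.15
bigness = 1.65·0.000125^(56/1000) = 0.9975
boil_factor = (1 − e^(−0.04·20))/4.15 = 0.1327
U = 0.9975 · 0.1327

0.1324


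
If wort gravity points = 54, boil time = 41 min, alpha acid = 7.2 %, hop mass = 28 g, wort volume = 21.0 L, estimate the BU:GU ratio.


U = 1.65·0.000125^(GP/1000)·(1−e^(−0.04t))/4.15;  IBU = (α/100)·m·U·1000/V;  BU:GU = IBU/GP
U = 1.65·0.000125^(54/1000)·(1−e^(−0.04·41))/4.15 = 0.1972
IBU = (7.2/100)·28·0.1972·1000/21.0 = 18.9359
BU:GU = 18.9359/54

0.3507


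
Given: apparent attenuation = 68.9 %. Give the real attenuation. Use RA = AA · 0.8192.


RA = 68.9 · 0.8192

56.4429 %


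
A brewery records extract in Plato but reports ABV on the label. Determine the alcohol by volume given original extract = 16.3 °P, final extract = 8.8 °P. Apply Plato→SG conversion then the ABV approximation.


SG = 259/(259 − P);  ABV = (OG − FG)·131.25
OG = 259/(259 − 16.3) = 1.0672
FG = 259/(259 − 8.8) = 1.0352
ABV = (1.0672 − 1.0352)·131.25

4.1986 % ABV


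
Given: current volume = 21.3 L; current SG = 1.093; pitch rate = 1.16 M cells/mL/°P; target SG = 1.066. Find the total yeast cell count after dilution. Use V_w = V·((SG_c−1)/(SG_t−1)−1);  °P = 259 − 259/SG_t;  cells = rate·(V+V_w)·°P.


V_w = 21.3·((1.093−1)/(1.066−1)−1) = 8.7136
V_final = 21.3 + 8.7136 = 30.0136
°P = 259 − 259/1.066 = 16.0356
cells = 1.16·30.0136·16.0356

558.2942 billion cells


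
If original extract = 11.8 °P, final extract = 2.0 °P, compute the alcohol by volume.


SG = 259/(259 − P);  ABV = (OG − FG)·131.25
OG = 259/(259 − 11.8) = 1.0477
FG = 259/(259 − 2.0) = 1.0078
ABV = (1.0477 − 1.0078)·131.25

5.2438 % ABV


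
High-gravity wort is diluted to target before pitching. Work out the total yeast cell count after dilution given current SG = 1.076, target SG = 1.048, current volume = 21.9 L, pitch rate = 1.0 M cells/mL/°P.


V_w = V·((SG_c−1)/(SG_t−1)−1);  °P = 259 − 259/SG_t;  cells = rate·(V+V_w)·°P
V_w = 21.9·((1.076−1)/(1.048−1)−1) = 12.7750
V_final = 21.9 + 12.7750 = 34.6750
°P = 259 − 259/1.048 = 11.8626
cells = 1.0·34.6750·11.8626

411.3355 billion cells


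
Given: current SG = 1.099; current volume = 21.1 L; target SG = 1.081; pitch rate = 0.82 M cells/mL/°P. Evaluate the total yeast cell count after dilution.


V_w = V·((SG_c−1)/(SG_t−1)−1);  °P = 259 − 259/SG_t;  cells = rate·(V+V_w)·°P
V_w = 21.1·((1.099−1)/(1.081−1)−1) = 4.6889
V_final = 21.1 + 4.6889 = 25.7889
°P = 259 − 259/1.081 = 19.4070
cells = 0.82·25.7889·19.4070

410.3983 billion cells


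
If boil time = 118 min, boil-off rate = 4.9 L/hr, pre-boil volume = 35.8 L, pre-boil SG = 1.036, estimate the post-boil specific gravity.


V_post = V_pre − rate·(t/60);  SG_post = 1 + (SG_pre−1)·V_pre/V_post
V_post = 35.8 − 4.9·(118/60) = 26.1633
SG_post = 1 + (1.036 − 1)·35.8/26.1633

1.0493


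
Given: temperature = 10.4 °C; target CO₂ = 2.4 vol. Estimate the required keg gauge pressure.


psi = vols/(0.01821 + 0.09011·e^(−0.04·T)) − 14.695
psi = 2.4/(0.01821 + 0.09011·e^(−0.04·10.4)) − 14.695

16.2114 psi


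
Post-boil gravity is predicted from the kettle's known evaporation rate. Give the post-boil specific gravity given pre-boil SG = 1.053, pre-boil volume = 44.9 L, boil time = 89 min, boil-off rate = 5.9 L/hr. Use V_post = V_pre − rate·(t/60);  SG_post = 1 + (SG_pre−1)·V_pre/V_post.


V_post = 44.9 − 5.9·(89/60) = 36.1483
SG_post = 1 + (1.053 − 1)·44.9/36.1483

1.0658


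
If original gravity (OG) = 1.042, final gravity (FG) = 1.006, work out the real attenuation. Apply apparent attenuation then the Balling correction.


AA = (OG−FG)/(OG−1)·100;  RA = AA·0.8192
AA = (1.042 − 1.006)/(1.042 − 1)·100 = 85.7143
RA = 85.7143·0.8192

70.2171 %


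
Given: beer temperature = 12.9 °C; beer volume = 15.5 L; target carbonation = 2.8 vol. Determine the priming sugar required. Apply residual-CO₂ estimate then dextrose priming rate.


residual = 14.695·(0.01821 + 0.09011·e^(−0.04·T));  sugar = (target − residual)·4.0·V
residual = 14.695·(0.01821 + 0.09011·e^(−0.04·12.9)) = 1.0580
sugar = (2.8 − 1.0580)·4.0·15.5

108.0043 g


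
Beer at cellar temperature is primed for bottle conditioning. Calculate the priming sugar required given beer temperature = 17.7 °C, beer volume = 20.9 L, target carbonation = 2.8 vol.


residual = 14.695·(0.01821 + 0.09011·e^(−0.04·T));  sugar = (target − residual)·4.0·V
residual = 14.695·(0.01821 + 0.09011·e^(−0.04·17.7)) = 0.9199
sugar = (2.8 − 0.9199)·4.0·20.9

157.1749 g


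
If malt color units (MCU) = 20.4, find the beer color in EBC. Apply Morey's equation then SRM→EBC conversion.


SRM = 1.4922·MCU^0.6859;  EBC = SRM·1.97
SRM = 1.4922·20.4^0.6859 = 11.8060
EBC = 11.8060·1.97

23.2578 EBC


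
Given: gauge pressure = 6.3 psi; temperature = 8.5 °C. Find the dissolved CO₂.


vols = (P + 14.695)·(0.01821 + 0.09011·e^(−0.04·T))
vols = (6.3 + 14.695)·(0.01821 + 0.09011·e^(−0.04·8.5))

1.7289 volumes


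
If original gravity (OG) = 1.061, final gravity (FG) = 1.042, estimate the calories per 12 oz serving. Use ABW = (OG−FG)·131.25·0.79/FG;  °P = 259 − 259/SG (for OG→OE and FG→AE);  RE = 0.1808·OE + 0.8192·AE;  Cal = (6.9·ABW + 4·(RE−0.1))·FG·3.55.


ABW = (1.061 − 1.042)·131.25·0.79/1.042 = 1.8907
OE = 259 − 259/1.061 = 14.8907 °P
AE = 259 − 259/1.042 = 10.4395 °P
RE = 0.1808·14.8907 + 0.8192·10.4395 = 11.2443 °P
Cal = (6.9·1.8907 + 4·(11.2443−0.1))·1.042·3.55

213.1523 kcal


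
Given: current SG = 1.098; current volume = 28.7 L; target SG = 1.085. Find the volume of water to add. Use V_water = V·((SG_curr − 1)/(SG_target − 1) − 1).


V_water = 28.7·((1.098 − 1)/(1.085 − 1) − 1)

4.3894 L


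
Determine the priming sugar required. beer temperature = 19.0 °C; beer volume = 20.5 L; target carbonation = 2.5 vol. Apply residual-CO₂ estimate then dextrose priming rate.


residual = 14.695·(0.01821 + 0.09011·e^(−0.04·T));  sugar = (target − residual)·4.0·V
residual = 14.695·(0.01821 + 0.09011·e^(−0.04·19.0)) = 0.8869
sugar = (2.5 − 0.8869)·4.0·20.5

132.2771 g


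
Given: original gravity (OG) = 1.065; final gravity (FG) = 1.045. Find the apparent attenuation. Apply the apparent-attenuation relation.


AA = (OG − FG)/(OG − 1) · 100
AA = (1.065 − 1.045)/(1.065 − 1) · 100

30.7692 %


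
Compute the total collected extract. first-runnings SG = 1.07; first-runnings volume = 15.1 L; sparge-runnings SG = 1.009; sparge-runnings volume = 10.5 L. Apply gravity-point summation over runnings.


total = Σ (SG_i − 1)·1000·V_i
first = (1.07 − 1)·1000·15.1 = 1057.0000
sparge = (1.009 − 1)·1000·10.5 = 94.5000
total = 1057.0000 + 94.5000

1151.5000 gravity·L


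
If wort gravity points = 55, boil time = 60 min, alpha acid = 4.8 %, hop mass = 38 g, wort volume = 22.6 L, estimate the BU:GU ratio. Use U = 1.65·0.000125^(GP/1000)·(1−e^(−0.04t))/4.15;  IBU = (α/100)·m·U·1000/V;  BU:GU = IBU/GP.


U = 1.65·0.000125^(55/1000)·(1−e^(−0.04·60))/4.15 = 0.2205
IBU = (4.8/100)·38·0.2205·1000/22.6 = 17.7984
BU:GU = 17.7984/55

0.3236


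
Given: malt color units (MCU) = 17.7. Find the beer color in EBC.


SRM = 1.4922·MCU^0.6859;  EBC = SRM·1.97
SRM = 1.4922·17.7^0.6859 = 10.7106
EBC = 10.7106·1.97

21.0998 EBC


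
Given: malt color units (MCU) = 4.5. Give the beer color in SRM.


SRM = 1.4922 · MCU^0.6859
SRM = 1.4922 · 4.5^0.6859

4.1866 SRM


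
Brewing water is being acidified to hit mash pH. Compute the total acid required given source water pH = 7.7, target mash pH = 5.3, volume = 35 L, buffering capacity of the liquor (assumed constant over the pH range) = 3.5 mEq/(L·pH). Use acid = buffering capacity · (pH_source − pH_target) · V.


acid = 3.5 · (7.7 − 5.3) · 35

294.0000 mEq


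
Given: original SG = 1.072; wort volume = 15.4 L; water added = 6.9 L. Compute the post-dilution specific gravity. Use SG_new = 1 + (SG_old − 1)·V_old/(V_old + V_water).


pts = (1.072 − 1)·1000·15.4/(15.4 + 6.9) = 49.7220
SG_new = 1 + 49.7220/1000

1.0497


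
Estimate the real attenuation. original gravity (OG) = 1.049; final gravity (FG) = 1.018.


AA = (OG−FG)/(OG−1)·100;  RA = AA·0.8192
AA = (1.049 − 1.018)/(1.049 − 1)·100 = 63.2653
RA = 63.2653·0.8192

51.8269 %


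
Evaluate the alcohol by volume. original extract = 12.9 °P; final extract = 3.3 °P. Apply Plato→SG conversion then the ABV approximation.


SG = 259/(259 − P);  ABV = (OG − FG)·131.25
OG = 259/(259 − 12.9) = 1.0524
FG = 259/(259 − 3.3) = 1.0129
ABV = (1.0524 − 1.0129)·131.25

5.1859 % ABV


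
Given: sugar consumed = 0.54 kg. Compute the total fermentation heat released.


Q = m_sugar · 590 kJ/kg
Q = 0.54 · 590

318.6000 kJ


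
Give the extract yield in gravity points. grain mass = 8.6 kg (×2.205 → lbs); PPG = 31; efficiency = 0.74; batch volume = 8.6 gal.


points = lbs × PPG × eff / vol
lbs = 8.6 × 2.205 = 18.9630
points = 18.9630 × 31 × 0.74 / 8.6

50.5827 points


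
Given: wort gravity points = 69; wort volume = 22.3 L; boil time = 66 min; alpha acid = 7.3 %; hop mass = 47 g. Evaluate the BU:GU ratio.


U = 1.65·0.000125^(GP/1000)·(1−e^(−0.04t))/4.15;  IBU = (α/100)·m·U·1000/V;  BU:GU = IBU/GP
U = 1.65·0.000125^(69/1000)·(1−e^(−0.04·66))/4.15 = 0.1986
IBU = (7.3/100)·47·0.1986·1000/22.3 = 30.5552
BU:GU = 30.5552/69

0.4428


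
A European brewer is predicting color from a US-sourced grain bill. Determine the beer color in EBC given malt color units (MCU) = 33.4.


SRM = 1.4922·MCU^0.6859;  EBC = SRM·1.97
SRM = 1.4922·33.4^0.6859 = 16.5564
EBC = 16.5564·1.97

32.6160 EBC


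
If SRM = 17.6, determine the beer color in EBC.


EBC = SRM · 1.97
EBC = 17.6 · 1.97

34.6720 EBC


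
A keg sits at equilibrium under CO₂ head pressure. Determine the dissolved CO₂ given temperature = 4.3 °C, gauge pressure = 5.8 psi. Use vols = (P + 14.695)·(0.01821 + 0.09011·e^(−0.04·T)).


vols = (5.8 + 14.695)·(0.01821 + 0.09011·e^(−0.04·4.3))

1.9282 volumes


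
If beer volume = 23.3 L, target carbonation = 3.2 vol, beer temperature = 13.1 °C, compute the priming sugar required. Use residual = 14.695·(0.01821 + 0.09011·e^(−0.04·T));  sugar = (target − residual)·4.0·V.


residual = 14.695·(0.01821 + 0.09011·e^(−0.04·13.1)) = 1.0517
sugar = (3.2 − 1.0517)·4.0·23.3

200.2218 g


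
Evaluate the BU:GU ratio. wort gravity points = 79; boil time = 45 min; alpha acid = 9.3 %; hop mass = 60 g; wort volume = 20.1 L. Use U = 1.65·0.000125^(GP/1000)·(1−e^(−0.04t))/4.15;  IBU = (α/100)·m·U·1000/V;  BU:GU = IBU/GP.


U = 1.65·0.000125^(79/1000)·(1−e^(−0.04·45))/4.15 = 0.1632
IBU = (9.3/100)·60·0.1632·1000/20.1 = 45.2961
BU:GU = 45.2961/79

0.5734


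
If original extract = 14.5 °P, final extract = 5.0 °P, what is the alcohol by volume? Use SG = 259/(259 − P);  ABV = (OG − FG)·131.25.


OG = 259/(259 − 14.5) = 1.0593
FG = 259/(259 − 5.0) = 1.0197
ABV = (1.0593 − 1.0197)·131.25

5.2001 % ABV


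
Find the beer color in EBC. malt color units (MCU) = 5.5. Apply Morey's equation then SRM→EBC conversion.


SRM = 1.4922·MCU^0.6859;  EBC = SRM·1.97
SRM = 1.4922·5.5^0.6859 = 4.8044
EBC = 4.8044·1.97

9.4647 EBC


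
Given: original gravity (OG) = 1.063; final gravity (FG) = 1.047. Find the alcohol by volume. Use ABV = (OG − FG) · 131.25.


ABV = (1.063 − 1.047) · 131.25

2.1000 % ABV


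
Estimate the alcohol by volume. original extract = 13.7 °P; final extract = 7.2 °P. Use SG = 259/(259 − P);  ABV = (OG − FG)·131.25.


OG = 259/(259 − 13.7) = 1.0558
FG = 259/(259 − 7.2) = 1.0286
ABV = (1.0558 − 1.0286)·131.25

3.5773 % ABV


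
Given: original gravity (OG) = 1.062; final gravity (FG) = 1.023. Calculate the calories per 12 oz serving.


ABW = (OG−FG)·131.25·0.79/FG;  °P = 259 − 259/SG (for OG→OE and FG→AE);  RE = 0.1808·OE + 0.8192·AE;  Cal = (6.9·ABW + 4·(RE−0.1))·FG·3.55
ABW = (1.062 − 1.023)·131.25·0.79/1.023 = 3.9529
OE = 259 − 259/1.062 = 15.1205 °P
AE = 259 − 259/1.023 = 5.8231 °P
RE = 0.1808·15.1205 + 0.8192·5.8231 = 7.5040 °P
Cal = (6.9·3.9529 + 4·(7.5040−0.1))·1.023·3.55

206.6089 kcal


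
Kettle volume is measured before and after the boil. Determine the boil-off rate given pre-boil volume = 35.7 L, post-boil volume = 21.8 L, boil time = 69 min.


rate = (V_pre − V_post) / (t_min/60)
rate = (35.7 − 21.8) / (69/60)

12.0870 L/hr


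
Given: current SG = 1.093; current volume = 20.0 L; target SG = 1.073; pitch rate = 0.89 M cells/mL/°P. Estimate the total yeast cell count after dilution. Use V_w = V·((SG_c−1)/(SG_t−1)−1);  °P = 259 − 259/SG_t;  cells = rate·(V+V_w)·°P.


V_w = 20.0·((1.093−1)/(1.073−1)−1) = 5.4795
V_final = 20.0 + 5.4795 = 25.4795
°P = 259 − 259/1.073 = 17.6207
cells = 0.89·25.4795·17.6207

399.5793 billion cells


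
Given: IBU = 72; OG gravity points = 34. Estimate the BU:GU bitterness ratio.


BU:GU = IBU / OG_points
BU:GU = 72 / 34

2.1176


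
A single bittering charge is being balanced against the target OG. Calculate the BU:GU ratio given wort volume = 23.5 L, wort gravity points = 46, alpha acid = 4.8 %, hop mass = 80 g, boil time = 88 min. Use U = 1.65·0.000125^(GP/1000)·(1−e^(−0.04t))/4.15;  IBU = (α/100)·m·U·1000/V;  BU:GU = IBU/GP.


U = 1.65·0.000125^(46/1000)·(1−e^(−0.04·88))/4.15 = 0.2552
IBU = (4.8/100)·80·0.2552·1000/23.5 = 41.6973
BU:GU = 41.6973/46

0.9065


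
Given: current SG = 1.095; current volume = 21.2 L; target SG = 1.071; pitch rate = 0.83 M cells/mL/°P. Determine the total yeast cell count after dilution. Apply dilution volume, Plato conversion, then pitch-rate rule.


V_w = V·((SG_c−1)/(SG_t−1)−1);  °P = 259 − 259/SG_t;  cells = rate·(V+V_w)·°P
V_w = 21.2·((1.095−1)/(1.071−1)−1) = 7.1662
V_final = 21.2 + 7.1662 = 28.3662
°P = 259 − 259/1.071 = 17.1699
cells = 0.83·28.3662·17.1699

404.2480 billion cells


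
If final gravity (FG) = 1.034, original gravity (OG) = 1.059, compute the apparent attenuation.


AA = (OG − FG)/(OG − 1) · 100
AA = (1.059 − 1.034)/(1.059 − 1) · 100

42.3729 %


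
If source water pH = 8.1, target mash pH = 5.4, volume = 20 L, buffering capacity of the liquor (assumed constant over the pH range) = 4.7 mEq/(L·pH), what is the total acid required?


acid = buffering capacity · (pH_source − pH_target) · V
acid = 4.7 · (8.1 − 5.4) · 20

253.8000 mEq


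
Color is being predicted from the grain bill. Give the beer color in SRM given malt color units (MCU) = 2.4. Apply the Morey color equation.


SRM = 1.4922 · MCU^0.6859
SRM = 1.4922 · 2.4^0.6859

2.7203 SRM


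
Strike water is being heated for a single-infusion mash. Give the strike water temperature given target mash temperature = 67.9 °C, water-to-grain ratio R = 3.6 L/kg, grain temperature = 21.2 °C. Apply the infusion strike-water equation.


T_strike = (0.41/R)·(T_mash − T_grain) + T_mash
T_strike = (0.41/3.6)·(67.9 − 21.2) + 67.9

73.2186 °C


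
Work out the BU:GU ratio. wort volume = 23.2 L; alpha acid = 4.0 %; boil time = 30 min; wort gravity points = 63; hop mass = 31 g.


U = 1.65·0.000125^(GP/1000)·(1−e^(−0.04t))/4.15;  IBU = (α/100)·m·U·1000/V;  BU:GU = IBU/GP
U = 1.65·0.000125^(63/1000)·(1−e^(−0.04·30))/4.15 = 0.1577
IBU = (4.0/100)·31·0.1577·1000/23.2 = 8.4301
BU:GU = 8.4301/63

0.1338


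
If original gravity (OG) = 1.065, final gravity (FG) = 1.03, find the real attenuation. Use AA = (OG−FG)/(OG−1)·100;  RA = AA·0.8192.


AA = (1.065 − 1.03)/(1.065 − 1)·100 = 53.8462
RA = 53.8462·0.8192

44.1108 %


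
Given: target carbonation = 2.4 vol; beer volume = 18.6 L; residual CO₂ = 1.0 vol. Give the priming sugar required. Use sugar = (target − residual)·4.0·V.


sugar = (2.4 − 1.0)·4.0·18.6

104.1600 g


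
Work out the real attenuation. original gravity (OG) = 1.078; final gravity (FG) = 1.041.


AA = (OG−FG)/(OG−1)·100;  RA = AA·0.8192
AA = (1.078 − 1.041)/(1.078 − 1)·100 = 47.4359
RA = 47.4359·0.8192

38.8595 %


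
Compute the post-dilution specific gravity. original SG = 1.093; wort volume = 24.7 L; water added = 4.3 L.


SG_new = 1 + (SG_old − 1)·V_old/(V_old + V_water)
pts = (1.093 − 1)·1000·24.7/(24.7 + 4.3) = 79.2103
SG_new = 1 + 79.2103/1000

1.0792
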